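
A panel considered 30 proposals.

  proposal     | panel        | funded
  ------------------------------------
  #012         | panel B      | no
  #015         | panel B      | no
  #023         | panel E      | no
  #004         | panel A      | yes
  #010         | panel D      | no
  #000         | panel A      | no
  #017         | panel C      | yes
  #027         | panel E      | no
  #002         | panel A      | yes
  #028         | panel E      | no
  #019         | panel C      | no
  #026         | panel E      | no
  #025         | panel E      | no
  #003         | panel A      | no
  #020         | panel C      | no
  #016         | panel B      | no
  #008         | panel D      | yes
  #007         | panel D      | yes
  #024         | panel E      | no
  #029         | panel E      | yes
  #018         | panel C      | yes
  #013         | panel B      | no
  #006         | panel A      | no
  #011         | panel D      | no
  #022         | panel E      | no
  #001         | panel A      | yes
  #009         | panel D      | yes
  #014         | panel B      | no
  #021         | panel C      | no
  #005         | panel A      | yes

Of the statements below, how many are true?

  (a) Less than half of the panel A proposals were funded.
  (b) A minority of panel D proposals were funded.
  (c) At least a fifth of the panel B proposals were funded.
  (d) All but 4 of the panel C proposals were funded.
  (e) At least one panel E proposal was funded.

1

(a) panel A: |A| = 7, |A ∩ B| = 4; needs |A ∩ B| < |A ∖ B| — false.
(b) panel D: |A| = 5, |A ∩ B| = 3; needs |A ∩ B| < |A ∖ B| — false.
(c) panel B: |A| = 5, |A ∩ B| = 0; needs |A ∩ B| / |A| ≥ 1/5 — false.
(d) panel C: |A| = 5, |A ∩ B| = 2; needs |A ∖ B| = 4 — false.
(e) panel E: |A| = 8, |A ∩ B| = 1; needs A ∩ B ≠ ∅ (|A ∩ B| ≥ 1) — true.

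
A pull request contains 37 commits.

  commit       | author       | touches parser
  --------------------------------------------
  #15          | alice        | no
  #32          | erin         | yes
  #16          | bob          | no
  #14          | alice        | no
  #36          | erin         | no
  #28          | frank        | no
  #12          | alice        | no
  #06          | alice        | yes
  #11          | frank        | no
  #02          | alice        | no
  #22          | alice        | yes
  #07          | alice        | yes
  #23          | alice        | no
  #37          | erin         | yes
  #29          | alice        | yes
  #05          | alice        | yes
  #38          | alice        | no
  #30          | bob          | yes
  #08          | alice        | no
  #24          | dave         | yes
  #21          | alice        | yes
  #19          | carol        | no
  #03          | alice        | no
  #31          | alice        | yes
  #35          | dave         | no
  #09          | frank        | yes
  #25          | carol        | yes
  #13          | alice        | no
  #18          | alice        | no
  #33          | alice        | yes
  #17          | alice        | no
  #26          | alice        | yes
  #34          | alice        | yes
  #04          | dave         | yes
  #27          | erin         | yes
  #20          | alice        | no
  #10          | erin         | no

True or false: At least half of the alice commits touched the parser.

Truth condition: |A ∩ B| ≥ |A ∖ B|.
|A| = 22, |A ∩ B| = 10, |A ∖ B| = 12.
10 < 12, so the statement is false.

False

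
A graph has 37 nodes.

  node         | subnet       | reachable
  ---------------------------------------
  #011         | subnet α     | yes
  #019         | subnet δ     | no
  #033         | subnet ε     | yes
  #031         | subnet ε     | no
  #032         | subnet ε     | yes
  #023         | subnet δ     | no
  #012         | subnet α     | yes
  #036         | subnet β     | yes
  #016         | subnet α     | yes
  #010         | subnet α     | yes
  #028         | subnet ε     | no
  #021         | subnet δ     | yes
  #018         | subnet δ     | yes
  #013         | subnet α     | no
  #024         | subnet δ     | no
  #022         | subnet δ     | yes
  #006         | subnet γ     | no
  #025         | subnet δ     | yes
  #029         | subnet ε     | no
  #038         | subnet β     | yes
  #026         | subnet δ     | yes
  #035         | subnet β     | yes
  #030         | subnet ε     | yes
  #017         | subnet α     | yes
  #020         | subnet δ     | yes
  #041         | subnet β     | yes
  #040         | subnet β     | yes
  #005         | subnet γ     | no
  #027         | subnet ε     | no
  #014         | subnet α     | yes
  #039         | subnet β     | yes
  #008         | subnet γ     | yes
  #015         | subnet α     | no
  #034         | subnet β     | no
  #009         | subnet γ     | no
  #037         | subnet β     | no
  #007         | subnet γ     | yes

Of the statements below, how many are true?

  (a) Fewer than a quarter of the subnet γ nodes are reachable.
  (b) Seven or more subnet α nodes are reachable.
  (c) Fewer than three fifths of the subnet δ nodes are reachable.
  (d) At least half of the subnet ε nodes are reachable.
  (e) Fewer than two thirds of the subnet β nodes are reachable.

0

(a) subnet γ: |A| = 5, |A ∩ B| = 2; needs |A ∩ B| / |A| < 1/4 — false.
(b) subnet α: |A| = 8, |A ∩ B| = 6; needs |A ∩ B| ≥ 7 — false.
(c) subnet δ: |A| = 9, |A ∩ B| = 6; needs |A ∩ B| / |A| < 3/5 — false.
(d) subnet ε: |A| = 7, |A ∩ B| = 3; needs |A ∩ B| ≥ |A ∖ B| — false.
(e) subnet β: |A| = 8, |A ∩ B| = 6; needs |A ∩ B| / |A| < 2/3 — false.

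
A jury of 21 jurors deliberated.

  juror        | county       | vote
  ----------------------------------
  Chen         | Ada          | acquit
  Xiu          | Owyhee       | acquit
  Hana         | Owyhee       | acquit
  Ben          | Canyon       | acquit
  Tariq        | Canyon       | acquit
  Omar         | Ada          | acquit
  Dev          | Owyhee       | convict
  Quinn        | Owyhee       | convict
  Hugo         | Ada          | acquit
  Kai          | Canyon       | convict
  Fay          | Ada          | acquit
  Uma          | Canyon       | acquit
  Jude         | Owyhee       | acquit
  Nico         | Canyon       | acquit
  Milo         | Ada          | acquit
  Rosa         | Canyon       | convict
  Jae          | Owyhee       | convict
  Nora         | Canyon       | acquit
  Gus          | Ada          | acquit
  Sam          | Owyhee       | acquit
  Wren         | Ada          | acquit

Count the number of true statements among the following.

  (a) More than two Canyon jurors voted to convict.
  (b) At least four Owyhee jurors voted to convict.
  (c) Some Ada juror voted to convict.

(a) Canyon: |A| = 7, |A ∩ B| = 2; needs |A ∩ B| > 2 — false.
(b) Owyhee: |A| = 7, |A ∩ B| = 3; needs |A ∩ B| ≥ 4 — false.
(c) Ada: |A| = 7, |A ∩ B| = 0; needs A ∩ B ≠ ∅ (|A ∩ B| ≥ 1) — false.

0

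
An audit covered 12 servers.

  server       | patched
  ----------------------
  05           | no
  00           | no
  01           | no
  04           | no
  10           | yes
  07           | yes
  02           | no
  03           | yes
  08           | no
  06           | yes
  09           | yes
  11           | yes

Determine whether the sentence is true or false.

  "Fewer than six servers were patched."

False

'Fewer than six servers were patched' holds iff |A ∩ B| < 6.
A (the restrictor) = {05, 00, 01, 04, 10, 07, 02, 03, 08, 06, 09, 11}, |A| = 12.
A ∩ B = {10, 07, 03, 06, 09, 11}, so |A ∩ B| = 6.
|A ∩ B| = 6, so the statement is false.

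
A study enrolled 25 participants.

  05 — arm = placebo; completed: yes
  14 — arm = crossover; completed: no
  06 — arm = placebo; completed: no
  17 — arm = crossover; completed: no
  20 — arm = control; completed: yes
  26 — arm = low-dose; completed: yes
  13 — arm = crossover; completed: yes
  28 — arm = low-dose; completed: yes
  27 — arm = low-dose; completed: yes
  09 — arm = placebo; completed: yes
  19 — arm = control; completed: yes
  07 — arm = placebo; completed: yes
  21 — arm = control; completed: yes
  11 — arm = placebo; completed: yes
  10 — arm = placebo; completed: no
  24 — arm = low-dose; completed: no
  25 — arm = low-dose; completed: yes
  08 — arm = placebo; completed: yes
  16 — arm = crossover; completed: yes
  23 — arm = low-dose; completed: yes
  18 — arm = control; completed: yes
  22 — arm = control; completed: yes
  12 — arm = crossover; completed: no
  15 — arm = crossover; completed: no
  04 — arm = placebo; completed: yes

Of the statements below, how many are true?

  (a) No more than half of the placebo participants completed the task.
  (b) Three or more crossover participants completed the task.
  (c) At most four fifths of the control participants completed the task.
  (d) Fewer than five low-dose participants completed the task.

0

(a) placebo: |A| = 8, |A ∩ B| = 6; needs |A ∩ B| ≤ |A ∖ B| — false.
(b) crossover: |A| = 6, |A ∩ B| = 2; needs |A ∩ B| ≥ 3 — false.
(c) control: |A| = 5, |A ∩ B| = 5; needs |A ∩ B| / |A| ≤ 4/5 — false.
(d) low-dose: |A| = 6, |A ∩ B| = 5; needs |A ∩ B| < 5 — false.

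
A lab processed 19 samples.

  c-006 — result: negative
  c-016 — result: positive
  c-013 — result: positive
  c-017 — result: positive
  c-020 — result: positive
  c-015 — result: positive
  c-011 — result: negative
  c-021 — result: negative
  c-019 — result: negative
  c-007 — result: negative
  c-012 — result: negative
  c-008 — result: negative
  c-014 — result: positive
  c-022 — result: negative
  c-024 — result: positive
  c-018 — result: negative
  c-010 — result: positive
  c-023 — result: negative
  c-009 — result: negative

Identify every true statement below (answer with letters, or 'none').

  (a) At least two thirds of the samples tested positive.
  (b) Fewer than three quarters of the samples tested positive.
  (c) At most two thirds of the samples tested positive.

|A| = 19, |A ∩ B| = 8, |A ∖ B| = 11.
(a) |A ∩ B| / |A| ≥ 2/3: fails.
(b) |A ∩ B| / |A| < 3/4: holds.
(c) |A ∩ B| / |A| ≤ 2/3: holds.

(b), (c)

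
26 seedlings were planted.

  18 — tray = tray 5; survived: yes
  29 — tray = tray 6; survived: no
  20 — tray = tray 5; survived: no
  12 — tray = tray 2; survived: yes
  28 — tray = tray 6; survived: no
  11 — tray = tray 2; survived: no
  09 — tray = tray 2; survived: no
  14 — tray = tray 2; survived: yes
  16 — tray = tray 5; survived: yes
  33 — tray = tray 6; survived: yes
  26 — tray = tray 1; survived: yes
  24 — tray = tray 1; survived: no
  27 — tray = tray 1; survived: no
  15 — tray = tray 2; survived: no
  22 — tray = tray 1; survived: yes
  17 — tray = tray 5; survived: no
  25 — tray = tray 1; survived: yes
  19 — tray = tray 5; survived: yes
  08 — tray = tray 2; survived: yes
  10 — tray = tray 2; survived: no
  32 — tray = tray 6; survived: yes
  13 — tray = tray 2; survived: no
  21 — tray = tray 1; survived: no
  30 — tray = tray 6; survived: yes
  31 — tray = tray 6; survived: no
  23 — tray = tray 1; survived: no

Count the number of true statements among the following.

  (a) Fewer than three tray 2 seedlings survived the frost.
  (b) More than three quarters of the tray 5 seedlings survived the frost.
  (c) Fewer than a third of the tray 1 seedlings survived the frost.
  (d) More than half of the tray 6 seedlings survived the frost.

(a) tray 2: |A| = 8, |A ∩ B| = 3; needs |A ∩ B| < 3 — false.
(b) tray 5: |A| = 5, |A ∩ B| = 3; needs |A ∩ B| / |A| > 3/4 — false.
(c) tray 1: |A| = 7, |A ∩ B| = 3; needs |A ∩ B| / |A| < 1/3 — false.
(d) tray 6: |A| = 6, |A ∩ B| = 3; needs |A ∩ B| > |A ∖ B| — false.

0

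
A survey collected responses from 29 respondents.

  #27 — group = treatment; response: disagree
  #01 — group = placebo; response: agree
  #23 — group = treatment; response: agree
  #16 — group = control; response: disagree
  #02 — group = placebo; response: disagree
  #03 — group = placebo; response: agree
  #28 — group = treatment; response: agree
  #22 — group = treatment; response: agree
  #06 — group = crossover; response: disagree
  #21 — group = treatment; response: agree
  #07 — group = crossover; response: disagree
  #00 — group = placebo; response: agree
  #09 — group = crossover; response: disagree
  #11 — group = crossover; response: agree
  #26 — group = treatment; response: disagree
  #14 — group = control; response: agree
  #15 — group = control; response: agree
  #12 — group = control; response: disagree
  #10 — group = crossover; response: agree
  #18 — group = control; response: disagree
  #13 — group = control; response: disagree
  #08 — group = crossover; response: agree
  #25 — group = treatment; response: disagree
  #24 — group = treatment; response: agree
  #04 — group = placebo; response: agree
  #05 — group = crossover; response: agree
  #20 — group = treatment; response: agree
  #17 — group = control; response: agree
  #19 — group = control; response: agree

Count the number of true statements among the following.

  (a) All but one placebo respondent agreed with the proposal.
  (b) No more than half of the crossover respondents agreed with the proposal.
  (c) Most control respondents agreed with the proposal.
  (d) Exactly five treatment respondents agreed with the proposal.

(a) placebo: |A| = 5, |A ∩ B| = 4; needs |A ∖ B| = 1 — true.
(b) crossover: |A| = 7, |A ∩ B| = 4; needs |A ∩ B| ≤ |A ∖ B| — false.
(c) control: |A| = 8, |A ∩ B| = 4; needs |A ∩ B| > |A ∖ B| — false.
(d) treatment: |A| = 9, |A ∩ B| = 6; needs |A ∩ B| = 5 — false.

1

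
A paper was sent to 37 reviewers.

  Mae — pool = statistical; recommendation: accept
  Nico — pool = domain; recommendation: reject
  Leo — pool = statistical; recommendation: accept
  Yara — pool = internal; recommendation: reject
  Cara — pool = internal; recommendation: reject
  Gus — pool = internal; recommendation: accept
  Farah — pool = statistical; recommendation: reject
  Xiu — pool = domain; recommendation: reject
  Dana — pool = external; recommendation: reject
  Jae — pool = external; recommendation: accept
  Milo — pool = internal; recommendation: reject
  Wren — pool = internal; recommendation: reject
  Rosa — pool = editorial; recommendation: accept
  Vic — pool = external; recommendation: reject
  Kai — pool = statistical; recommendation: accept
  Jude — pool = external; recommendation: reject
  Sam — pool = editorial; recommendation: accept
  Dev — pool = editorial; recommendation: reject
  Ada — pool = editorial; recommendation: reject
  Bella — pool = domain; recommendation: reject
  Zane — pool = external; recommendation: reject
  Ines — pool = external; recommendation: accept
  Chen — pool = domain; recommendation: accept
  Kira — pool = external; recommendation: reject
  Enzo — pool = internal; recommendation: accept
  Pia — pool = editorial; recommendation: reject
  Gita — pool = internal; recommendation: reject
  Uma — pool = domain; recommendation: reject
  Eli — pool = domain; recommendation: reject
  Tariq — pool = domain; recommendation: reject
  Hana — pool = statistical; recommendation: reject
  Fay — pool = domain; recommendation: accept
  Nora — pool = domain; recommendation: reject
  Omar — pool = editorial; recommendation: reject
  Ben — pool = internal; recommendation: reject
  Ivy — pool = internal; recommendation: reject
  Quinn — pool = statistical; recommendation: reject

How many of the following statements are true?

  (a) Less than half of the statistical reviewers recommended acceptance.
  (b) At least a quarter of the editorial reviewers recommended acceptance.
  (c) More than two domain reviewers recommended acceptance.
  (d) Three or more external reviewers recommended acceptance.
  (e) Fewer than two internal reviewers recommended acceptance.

(a) statistical: |A| = 6, |A ∩ B| = 3; needs |A ∩ B| < |A ∖ B| — false.
(b) editorial: |A| = 6, |A ∩ B| = 2; needs |A ∩ B| / |A| ≥ 1/4 — true.
(c) domain: |A| = 9, |A ∩ B| = 2; needs |A ∩ B| > 2 — false.
(d) external: |A| = 7, |A ∩ B| = 2; needs |A ∩ B| ≥ 3 — false.
(e) internal: |A| = 9, |A ∩ B| = 2; needs |A ∩ B| < 2 — false.

1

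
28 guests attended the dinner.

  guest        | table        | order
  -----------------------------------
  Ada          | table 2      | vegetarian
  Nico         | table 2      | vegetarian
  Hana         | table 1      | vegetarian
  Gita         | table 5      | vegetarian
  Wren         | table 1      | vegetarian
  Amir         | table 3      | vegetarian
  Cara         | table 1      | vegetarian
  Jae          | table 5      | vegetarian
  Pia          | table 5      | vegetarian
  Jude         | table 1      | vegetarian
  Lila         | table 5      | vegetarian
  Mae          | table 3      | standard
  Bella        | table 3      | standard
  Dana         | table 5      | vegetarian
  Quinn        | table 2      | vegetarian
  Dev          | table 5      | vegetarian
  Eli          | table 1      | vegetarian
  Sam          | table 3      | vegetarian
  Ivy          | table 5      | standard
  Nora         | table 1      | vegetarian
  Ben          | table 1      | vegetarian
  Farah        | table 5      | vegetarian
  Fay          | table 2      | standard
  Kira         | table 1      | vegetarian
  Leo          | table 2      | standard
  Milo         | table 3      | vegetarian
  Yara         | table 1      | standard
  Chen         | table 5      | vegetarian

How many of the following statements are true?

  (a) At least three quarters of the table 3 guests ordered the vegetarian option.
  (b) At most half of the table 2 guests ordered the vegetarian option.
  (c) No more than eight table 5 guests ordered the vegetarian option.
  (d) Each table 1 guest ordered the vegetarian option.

1

(a) table 3: |A| = 5, |A ∩ B| = 3; needs |A ∩ B| / |A| ≥ 3/4 — false.
(b) table 2: |A| = 5, |A ∩ B| = 3; needs |A ∩ B| ≤ |A ∖ B| — false.
(c) table 5: |A| = 9, |A ∩ B| = 8; needs |A ∩ B| ≤ 8 — true.
(d) table 1: |A| = 9, |A ∩ B| = 8; needs A ⊆ B, i.e. every element of A is in B (|A ∖ B| = 0) — false.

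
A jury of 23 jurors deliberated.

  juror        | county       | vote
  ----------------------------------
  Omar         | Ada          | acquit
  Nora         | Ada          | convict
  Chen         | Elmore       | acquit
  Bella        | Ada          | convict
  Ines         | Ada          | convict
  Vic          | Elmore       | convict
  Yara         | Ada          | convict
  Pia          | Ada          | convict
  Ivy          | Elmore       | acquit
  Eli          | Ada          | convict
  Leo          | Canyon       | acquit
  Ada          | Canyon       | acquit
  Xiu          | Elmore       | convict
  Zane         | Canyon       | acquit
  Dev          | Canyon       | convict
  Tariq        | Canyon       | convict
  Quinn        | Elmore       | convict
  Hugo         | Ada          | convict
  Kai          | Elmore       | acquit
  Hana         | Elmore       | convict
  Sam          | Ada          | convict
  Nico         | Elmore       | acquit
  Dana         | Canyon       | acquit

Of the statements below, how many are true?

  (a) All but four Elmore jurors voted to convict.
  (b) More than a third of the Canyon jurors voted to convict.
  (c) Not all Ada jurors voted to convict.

2

(a) Elmore: |A| = 8, |A ∩ B| = 4; needs |A ∖ B| = 4 — true.
(b) Canyon: |A| = 6, |A ∩ B| = 2; needs |A ∩ B| / |A| > 1/3 — false.
(c) Ada: |A| = 9, |A ∩ B| = 8; needs A ⊄ B (|A ∖ B| ≥ 1) — true.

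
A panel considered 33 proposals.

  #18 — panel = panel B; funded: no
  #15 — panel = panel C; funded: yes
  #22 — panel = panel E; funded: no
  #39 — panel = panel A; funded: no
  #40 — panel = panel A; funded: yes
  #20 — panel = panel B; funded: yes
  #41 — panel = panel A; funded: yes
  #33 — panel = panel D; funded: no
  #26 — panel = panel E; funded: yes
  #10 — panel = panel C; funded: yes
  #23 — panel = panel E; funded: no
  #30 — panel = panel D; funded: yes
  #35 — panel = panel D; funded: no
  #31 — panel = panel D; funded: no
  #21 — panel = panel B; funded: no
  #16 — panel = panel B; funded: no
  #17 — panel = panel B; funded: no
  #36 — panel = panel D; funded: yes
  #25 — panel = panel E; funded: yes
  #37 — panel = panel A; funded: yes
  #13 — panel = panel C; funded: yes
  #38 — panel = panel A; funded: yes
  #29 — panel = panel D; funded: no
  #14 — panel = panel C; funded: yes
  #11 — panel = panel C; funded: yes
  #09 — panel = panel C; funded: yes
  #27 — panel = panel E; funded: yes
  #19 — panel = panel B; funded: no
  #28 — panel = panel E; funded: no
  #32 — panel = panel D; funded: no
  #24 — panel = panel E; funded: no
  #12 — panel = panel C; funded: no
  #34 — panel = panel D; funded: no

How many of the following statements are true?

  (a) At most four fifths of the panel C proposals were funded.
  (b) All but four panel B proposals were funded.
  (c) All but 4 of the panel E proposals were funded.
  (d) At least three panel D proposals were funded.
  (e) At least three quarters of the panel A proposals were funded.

(a) panel C: |A| = 7, |A ∩ B| = 6; needs |A ∩ B| / |A| ≤ 4/5 — false.
(b) panel B: |A| = 6, |A ∩ B| = 1; needs |A ∖ B| = 4 — false.
(c) panel E: |A| = 7, |A ∩ B| = 3; needs |A ∖ B| = 4 — true.
(d) panel D: |A| = 8, |A ∩ B| = 2; needs |A ∩ B| ≥ 3 — false.
(e) panel A: |A| = 5, |A ∩ B| = 4; needs |A ∩ B| / |A| ≥ 3/4 — true.

2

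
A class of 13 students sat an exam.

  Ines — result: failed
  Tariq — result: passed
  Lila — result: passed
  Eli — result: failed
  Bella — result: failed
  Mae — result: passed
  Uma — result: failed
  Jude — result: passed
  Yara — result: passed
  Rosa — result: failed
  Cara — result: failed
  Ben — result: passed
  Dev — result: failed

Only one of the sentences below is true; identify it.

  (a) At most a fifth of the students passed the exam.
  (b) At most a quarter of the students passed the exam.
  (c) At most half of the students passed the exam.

(c)

|A| = 13, |A ∩ B| = 6, |A ∖ B| = 7.
(a) requires |A ∩ B| / |A| ≤ 1/5: false.
(b) requires |A ∩ B| / |A| ≤ 1/4: false.
(c) requires |A ∩ B| ≤ |A ∖ B|: true.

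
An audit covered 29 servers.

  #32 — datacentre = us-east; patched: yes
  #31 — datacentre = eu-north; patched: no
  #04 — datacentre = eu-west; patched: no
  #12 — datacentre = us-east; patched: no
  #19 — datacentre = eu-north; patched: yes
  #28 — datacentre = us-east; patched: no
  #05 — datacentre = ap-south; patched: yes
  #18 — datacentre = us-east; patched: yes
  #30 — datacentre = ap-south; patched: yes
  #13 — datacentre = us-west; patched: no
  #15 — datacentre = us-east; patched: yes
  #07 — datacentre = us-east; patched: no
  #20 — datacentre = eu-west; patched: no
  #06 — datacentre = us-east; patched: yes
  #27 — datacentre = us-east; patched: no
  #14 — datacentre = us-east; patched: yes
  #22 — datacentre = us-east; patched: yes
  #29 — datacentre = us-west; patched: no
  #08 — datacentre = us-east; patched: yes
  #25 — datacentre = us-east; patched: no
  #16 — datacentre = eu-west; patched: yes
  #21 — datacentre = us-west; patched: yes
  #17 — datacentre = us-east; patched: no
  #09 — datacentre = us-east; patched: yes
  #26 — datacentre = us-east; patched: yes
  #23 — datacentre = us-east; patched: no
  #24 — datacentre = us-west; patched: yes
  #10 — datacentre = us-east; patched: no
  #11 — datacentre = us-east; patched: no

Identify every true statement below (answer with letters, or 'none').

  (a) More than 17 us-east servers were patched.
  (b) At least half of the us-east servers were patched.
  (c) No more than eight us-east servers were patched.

|A| = 18, |A ∩ B| = 9, |A ∖ B| = 9.
(a) |A ∩ B| > 17: fails.
(b) |A ∩ B| ≥ |A ∖ B|: holds.
(c) |A ∩ B| ≤ 8: fails.

(b)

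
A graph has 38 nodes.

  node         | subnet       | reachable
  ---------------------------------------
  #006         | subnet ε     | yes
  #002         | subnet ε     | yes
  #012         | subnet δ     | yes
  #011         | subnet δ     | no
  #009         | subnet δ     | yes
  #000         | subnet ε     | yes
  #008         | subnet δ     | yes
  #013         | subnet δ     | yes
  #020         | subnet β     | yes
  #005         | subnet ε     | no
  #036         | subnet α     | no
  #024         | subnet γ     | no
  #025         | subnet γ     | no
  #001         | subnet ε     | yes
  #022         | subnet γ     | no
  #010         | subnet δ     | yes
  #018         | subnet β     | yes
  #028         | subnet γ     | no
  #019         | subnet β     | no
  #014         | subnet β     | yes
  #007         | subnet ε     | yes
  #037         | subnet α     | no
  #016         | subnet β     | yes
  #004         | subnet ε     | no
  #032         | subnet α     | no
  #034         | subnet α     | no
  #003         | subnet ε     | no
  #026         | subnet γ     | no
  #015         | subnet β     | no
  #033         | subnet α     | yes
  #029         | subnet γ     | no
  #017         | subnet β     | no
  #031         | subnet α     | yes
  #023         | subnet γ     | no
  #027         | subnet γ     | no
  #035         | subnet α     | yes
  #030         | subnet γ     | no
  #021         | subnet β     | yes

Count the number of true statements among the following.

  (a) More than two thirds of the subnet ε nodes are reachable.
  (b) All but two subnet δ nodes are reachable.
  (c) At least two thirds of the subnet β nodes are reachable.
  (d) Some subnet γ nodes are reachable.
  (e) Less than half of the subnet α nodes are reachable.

(a) subnet ε: |A| = 8, |A ∩ B| = 5; needs |A ∩ B| / |A| > 2/3 — false.
(b) subnet δ: |A| = 6, |A ∩ B| = 5; needs |A ∖ B| = 2 — false.
(c) subnet β: |A| = 8, |A ∩ B| = 5; needs |A ∩ B| / |A| ≥ 2/3 — false.
(d) subnet γ: |A| = 9, |A ∩ B| = 0; needs A ∩ B ≠ ∅ (|A ∩ B| ≥ 1) — false.
(e) subnet α: |A| = 7, |A ∩ B| = 3; needs |A ∩ B| < |A ∖ B| — true.

1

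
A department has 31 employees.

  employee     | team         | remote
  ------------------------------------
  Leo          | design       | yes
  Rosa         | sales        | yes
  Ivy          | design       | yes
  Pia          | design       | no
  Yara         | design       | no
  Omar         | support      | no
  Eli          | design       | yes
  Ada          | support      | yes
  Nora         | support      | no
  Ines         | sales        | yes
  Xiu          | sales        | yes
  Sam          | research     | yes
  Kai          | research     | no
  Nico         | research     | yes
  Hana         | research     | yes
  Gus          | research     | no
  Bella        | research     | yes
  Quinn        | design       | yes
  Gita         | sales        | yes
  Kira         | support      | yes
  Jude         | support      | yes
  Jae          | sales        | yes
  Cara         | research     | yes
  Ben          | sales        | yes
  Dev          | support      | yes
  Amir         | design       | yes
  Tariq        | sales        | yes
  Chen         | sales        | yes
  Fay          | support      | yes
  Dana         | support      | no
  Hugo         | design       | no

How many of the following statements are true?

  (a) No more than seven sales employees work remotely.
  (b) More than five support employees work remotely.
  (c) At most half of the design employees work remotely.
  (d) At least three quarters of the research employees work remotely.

(a) sales: |A| = 8, |A ∩ B| = 8; needs |A ∩ B| ≤ 7 — false.
(b) support: |A| = 8, |A ∩ B| = 5; needs |A ∩ B| > 5 — false.
(c) design: |A| = 8, |A ∩ B| = 5; needs |A ∩ B| ≤ |A ∖ B| — false.
(d) research: |A| = 7, |A ∩ B| = 5; needs |A ∩ B| / |A| ≥ 3/4 — false.

0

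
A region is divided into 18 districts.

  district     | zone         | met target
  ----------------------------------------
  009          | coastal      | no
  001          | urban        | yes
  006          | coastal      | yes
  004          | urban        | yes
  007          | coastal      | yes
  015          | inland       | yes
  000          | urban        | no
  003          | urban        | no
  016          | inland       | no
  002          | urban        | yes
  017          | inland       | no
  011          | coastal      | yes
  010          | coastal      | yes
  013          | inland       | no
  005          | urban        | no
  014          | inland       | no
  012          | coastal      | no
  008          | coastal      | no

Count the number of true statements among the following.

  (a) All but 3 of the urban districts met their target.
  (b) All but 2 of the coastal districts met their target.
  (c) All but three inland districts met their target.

1

(a) urban: |A| = 6, |A ∩ B| = 3; needs |A ∖ B| = 3 — true.
(b) coastal: |A| = 7, |A ∩ B| = 4; needs |A ∖ B| = 2 — false.
(c) inland: |A| = 5, |A ∩ B| = 1; needs |A ∖ B| = 3 — false.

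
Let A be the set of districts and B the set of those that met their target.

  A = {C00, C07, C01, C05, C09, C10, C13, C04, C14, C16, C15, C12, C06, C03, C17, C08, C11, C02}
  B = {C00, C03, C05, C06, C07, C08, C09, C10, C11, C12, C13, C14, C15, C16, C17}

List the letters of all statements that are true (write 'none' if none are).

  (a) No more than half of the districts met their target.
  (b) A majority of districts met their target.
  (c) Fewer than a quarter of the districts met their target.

(b)

|A| = 18, |A ∩ B| = 15, |A ∖ B| = 3.
(a) |A ∩ B| ≤ |A ∖ B|: fails.
(b) |A ∩ B| > |A ∖ B|: holds.
(c) |A ∩ B| / |A| < 1/4: fails.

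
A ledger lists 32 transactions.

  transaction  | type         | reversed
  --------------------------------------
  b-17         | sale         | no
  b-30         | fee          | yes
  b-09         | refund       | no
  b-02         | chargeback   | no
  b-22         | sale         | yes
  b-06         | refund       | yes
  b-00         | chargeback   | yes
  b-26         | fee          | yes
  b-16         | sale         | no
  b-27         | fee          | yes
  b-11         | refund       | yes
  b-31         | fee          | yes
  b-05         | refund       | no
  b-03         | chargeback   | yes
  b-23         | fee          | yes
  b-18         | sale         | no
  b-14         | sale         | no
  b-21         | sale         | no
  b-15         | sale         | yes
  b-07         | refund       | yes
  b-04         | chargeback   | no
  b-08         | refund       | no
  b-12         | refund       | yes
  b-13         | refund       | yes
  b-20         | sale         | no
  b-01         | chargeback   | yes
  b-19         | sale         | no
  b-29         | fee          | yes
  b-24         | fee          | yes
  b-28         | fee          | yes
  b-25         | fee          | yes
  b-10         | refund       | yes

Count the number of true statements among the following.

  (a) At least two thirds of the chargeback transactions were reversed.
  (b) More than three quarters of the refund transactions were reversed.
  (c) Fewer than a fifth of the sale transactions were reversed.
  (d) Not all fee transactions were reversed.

(a) chargeback: |A| = 5, |A ∩ B| = 3; needs |A ∩ B| / |A| ≥ 2/3 — false.
(b) refund: |A| = 9, |A ∩ B| = 6; needs |A ∩ B| / |A| > 3/4 — false.
(c) sale: |A| = 9, |A ∩ B| = 2; needs |A ∩ B| / |A| < 1/5 — false.
(d) fee: |A| = 9, |A ∩ B| = 9; needs A ⊄ B (|A ∖ B| ≥ 1) — false.

0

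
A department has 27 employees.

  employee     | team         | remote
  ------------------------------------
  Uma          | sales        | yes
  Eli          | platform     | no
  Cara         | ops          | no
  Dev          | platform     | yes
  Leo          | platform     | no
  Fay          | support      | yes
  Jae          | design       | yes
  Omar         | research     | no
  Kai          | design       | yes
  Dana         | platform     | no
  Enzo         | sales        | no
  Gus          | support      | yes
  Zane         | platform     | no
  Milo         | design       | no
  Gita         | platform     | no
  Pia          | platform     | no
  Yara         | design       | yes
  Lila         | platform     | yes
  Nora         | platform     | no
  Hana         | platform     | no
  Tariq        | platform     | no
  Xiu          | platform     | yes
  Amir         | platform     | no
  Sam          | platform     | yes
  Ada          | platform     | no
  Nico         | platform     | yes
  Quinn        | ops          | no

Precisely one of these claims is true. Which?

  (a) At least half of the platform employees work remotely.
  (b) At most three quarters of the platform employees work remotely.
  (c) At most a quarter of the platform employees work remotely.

|A| = 16, |A ∩ B| = 5, |A ∖ B| = 11.
(a) requires |A ∩ B| ≥ |A ∖ B|: false.
(b) requires |A ∩ B| / |A| ≤ 3/4: true.
(c) requires |A ∩ B| / |A| ≤ 1/4: false.

(b)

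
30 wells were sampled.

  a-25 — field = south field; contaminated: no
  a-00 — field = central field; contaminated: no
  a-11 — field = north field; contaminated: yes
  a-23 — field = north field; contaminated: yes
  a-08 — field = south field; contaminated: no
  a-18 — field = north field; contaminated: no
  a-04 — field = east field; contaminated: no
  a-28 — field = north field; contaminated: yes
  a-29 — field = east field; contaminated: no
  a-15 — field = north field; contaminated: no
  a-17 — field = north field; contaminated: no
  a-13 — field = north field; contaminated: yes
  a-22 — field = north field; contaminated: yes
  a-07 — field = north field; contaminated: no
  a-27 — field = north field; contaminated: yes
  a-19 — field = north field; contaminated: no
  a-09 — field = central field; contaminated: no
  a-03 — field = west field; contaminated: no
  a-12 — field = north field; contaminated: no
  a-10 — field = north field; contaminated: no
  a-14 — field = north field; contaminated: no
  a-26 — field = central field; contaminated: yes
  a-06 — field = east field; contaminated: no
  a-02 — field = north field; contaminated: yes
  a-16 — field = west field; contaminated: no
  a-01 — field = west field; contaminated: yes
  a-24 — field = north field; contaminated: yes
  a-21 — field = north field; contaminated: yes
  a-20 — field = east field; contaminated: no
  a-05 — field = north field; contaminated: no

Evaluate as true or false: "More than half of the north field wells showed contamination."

False

The determiner here denotes the relation: |A ∩ B| > |A ∖ B|.
|A| = 18, |A ∩ B| = 9, |A ∖ B| = 9.
9 = 9, so the statement is false.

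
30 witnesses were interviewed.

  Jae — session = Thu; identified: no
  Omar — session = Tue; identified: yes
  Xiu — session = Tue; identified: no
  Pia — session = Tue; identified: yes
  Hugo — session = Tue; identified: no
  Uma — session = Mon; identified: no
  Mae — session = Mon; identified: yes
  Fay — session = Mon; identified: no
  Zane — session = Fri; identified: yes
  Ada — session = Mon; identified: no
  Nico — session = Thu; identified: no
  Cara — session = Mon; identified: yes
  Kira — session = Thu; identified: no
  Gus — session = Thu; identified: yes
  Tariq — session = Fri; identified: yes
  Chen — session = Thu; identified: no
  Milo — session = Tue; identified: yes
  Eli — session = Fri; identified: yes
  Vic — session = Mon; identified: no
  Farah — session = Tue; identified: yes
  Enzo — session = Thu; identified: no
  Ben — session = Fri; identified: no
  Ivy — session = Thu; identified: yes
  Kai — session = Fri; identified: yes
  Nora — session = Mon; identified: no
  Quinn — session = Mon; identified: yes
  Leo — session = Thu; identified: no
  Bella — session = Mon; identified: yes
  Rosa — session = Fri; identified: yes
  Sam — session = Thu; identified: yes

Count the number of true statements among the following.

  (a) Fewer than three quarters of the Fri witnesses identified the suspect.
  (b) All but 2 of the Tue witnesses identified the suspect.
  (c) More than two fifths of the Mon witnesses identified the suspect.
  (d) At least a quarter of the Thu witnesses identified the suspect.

3

(a) Fri: |A| = 6, |A ∩ B| = 5; needs |A ∩ B| / |A| < 3/4 — false.
(b) Tue: |A| = 6, |A ∩ B| = 4; needs |A ∖ B| = 2 — true.
(c) Mon: |A| = 9, |A ∩ B| = 4; needs |A ∩ B| / |A| > 2/5 — true.
(d) Thu: |A| = 9, |A ∩ B| = 3; needs |A ∩ B| / |A| ≥ 1/4 — true.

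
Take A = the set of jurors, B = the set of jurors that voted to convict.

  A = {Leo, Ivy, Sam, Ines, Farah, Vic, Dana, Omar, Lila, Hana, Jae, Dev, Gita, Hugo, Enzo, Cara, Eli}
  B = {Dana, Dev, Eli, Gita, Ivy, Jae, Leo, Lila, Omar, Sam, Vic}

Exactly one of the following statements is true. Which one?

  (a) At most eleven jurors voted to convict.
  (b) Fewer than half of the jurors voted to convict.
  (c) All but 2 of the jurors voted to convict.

|A| = 17, |A ∩ B| = 11, |A ∖ B| = 6.
(a) requires |A ∩ B| ≤ 11: true.
(b) requires |A ∩ B| < |A ∖ B|: false.
(c) requires |A ∖ B| = 2: false.

(a)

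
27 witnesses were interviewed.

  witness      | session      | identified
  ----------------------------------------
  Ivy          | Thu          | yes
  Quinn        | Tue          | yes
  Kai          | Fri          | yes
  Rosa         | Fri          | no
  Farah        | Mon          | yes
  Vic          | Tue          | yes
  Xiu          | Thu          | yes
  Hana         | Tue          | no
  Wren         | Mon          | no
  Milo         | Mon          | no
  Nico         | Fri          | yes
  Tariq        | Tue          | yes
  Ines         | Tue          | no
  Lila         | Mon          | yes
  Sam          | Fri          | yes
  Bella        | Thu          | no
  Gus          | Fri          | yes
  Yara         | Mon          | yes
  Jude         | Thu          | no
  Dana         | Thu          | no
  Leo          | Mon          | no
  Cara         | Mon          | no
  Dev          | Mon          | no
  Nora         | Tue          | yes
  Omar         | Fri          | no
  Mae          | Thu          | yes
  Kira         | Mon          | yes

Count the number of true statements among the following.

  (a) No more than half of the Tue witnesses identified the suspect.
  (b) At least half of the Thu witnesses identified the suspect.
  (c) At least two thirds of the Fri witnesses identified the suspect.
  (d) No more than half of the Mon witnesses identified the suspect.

(a) Tue: |A| = 6, |A ∩ B| = 4; needs |A ∩ B| ≤ |A ∖ B| — false.
(b) Thu: |A| = 6, |A ∩ B| = 3; needs |A ∩ B| ≥ |A ∖ B| — true.
(c) Fri: |A| = 6, |A ∩ B| = 4; needs |A ∩ B| / |A| ≥ 2/3 — true.
(d) Mon: |A| = 9, |A ∩ B| = 4; needs |A ∩ B| ≤ |A ∖ B| — true.

3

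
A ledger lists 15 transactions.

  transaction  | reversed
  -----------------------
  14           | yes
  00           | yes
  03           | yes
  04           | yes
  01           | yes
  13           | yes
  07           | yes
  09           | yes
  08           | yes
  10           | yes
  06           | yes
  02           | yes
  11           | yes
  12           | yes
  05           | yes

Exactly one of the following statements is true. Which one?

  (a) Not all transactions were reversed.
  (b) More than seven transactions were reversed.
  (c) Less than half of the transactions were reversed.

(b)

|A| = 15, |A ∩ B| = 15, |A ∖ B| = 0.
(a) requires A ⊄ B (|A ∖ B| ≥ 1): false.
(b) requires |A ∩ B| > 7: true.
(c) requires |A ∩ B| < |A ∖ B|: false.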